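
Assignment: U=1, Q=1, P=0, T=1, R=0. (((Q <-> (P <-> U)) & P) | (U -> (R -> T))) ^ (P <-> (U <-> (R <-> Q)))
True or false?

P <-> U = 0 <-> 1 = 0
Q <-> (P <-> U) = 1 <-> 0 = 0
(Q <-> (P <-> U)) & P = 0 & 0 = 0
R -> T = 0 -> 1 = 1
U -> (R -> T) = 1 -> 1 = 1
((Q <-> (P <-> U)) & P) | (U -> (R -> T)) = 0 | 1 = 1
R <-> Q = 0 <-> 1 = 0
U <-> (R <-> Q) = 1 <-> 0 = 0
P <-> (U <-> (R <-> Q)) = 0 <-> 0 = 1
(((Q <-> (P <-> U)) & P) | (U -> (R -> T))) ^ (P <-> (U <-> (R <-> Q))) = 1 ^ 1 = 0

0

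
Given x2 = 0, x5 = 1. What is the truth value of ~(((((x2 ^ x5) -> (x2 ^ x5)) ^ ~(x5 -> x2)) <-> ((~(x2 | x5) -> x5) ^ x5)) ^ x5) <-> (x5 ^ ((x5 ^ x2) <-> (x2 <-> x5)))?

1

Substituting x2=0, x5=1:
x2 ^ x5 = 0 ^ 1 = 1
x2 ^ x5 = 0 ^ 1 = 1
(x2 ^ x5) -> (x2 ^ x5) = 1 -> 1 = 1
x5 -> x2 = 1 -> 0 = 0
~(x5 -> x2) = ~0 = 1
((x2 ^ x5) -> (x2 ^ x5)) ^ ~(x5 -> x2) = 1 ^ 1 = 0
x2 | x5 = 0 | 1 = 1
~(x2 | x5) = ~1 = 0
~(x2 | x5) -> x5 = 0 -> 1 = 1
(~(x2 | x5) -> x5) ^ x5 = 1 ^ 1 = 0
(((x2 ^ x5) -> (x2 ^ x5)) ^ ~(x5 -> x2)) <-> ((~(x2 | x5) -> x5) ^ x5) = 0 <-> 0 = 1
((((x2 ^ x5) -> (x2 ^ x5)) ^ ~(x5 -> x2)) <-> ((~(x2 | x5) -> x5) ^ x5)) ^ x5 = 1 ^ 1 = 0
~(((((x2 ^ x5) -> (x2 ^ x5)) ^ ~(x5 -> x2)) <-> ((~(x2 | x5) -> x5) ^ x5)) ^ x5) = ~0 = 1
x5 ^ x2 = 1 ^ 0 = 1
x2 <-> x5 = 0 <-> 1 = 0
(x5 ^ x2) <-> (x2 <-> x5) = 1 <-> 0 = 0
x5 ^ ((x5 ^ x2) <-> (x2 <-> x5)) = 1 ^ 0 = 1
~(((((x2 ^ x5) -> (x2 ^ x5)) ^ ~(x5 -> x2)) <-> ((~(x2 | x5) -> x5) ^ x5)) ^ x5) <-> (x5 ^ ((x5 ^ x2) <-> (x2 <-> x5))) = 1 <-> 1 = 1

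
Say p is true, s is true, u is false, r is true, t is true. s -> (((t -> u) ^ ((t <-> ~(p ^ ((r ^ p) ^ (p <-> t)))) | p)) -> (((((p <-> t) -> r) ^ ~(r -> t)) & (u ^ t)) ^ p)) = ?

t -> u = 1 -> 0 = 0
r ^ p = 1 ^ 1 = 0
p <-> t = 1 <-> 1 = 1
(r ^ p) ^ (p <-> t) = 0 ^ 1 = 1
p ^ ((r ^ p) ^ (p <-> t)) = 1 ^ 1 = 0
~(p ^ ((r ^ p) ^ (p <-> t))) = ~0 = 1
t <-> ~(p ^ ((r ^ p) ^ (p <-> t))) = 1 <-> 1 = 1
(t <-> ~(p ^ ((r ^ p) ^ (p <-> t)))) | p = 1 | 1 = 1
(t -> u) ^ ((t <-> ~(p ^ ((r ^ p) ^ (p <-> t)))) | p) = 0 ^ 1 = 1
p <-> t = 1 <-> 1 = 1
(p <-> t) -> r = 1 -> 1 = 1
r -> t = 1 -> 1 = 1
~(r -> t) = ~1 = 0
((p <-> t) -> r) ^ ~(r -> t) = 1 ^ 0 = 1
u ^ t = 0 ^ 1 = 1
(((p <-> t) -> r) ^ ~(r -> t)) & (u ^ t) = 1 & 1 = 1
((((p <-> t) -> r) ^ ~(r -> t)) & (u ^ t)) ^ p = 1 ^ 1 = 0
((t -> u) ^ ((t <-> ~(p ^ ((r ^ p) ^ (p <-> t)))) | p)) -> (((((p <-> t) -> r) ^ ~(r -> t)) & (u ^ t)) ^ p) = 1 -> 0 = 0
s -> (((t -> u) ^ ((t <-> ~(p ^ ((r ^ p) ^ (p <-> t)))) | p)) -> (((((p <-> t) -> r) ^ ~(r -> t)) & (u ^ t)) ^ p)) = 1 -> 0 = 0

0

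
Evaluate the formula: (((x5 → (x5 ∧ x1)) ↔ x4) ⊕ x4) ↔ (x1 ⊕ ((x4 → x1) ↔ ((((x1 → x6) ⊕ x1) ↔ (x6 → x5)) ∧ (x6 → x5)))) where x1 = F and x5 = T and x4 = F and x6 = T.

x5 ∧ x1 = T ∧ F = F
x5 → (x5 ∧ x1) = T → F = F
(x5 → (x5 ∧ x1)) ↔ x4 = F ↔ F = T
((x5 → (x5 ∧ x1)) ↔ x4) ⊕ x4 = T ⊕ F = T
x4 → x1 = F → F = T
x1 → x6 = F → T = T
(x1 → x6) ⊕ x1 = T ⊕ F = T
x6 → x5 = T → T = T
((x1 → x6) ⊕ x1) ↔ (x6 → x5) = T ↔ T = T
x6 → x5 = T → T = T
(((x1 → x6) ⊕ x1) ↔ (x6 → x5)) ∧ (x6 → x5) = T ∧ T = T
(x4 → x1) ↔ ((((x1 → x6) ⊕ x1) ↔ (x6 → x5)) ∧ (x6 → x5)) = T ↔ T = T
x1 ⊕ ((x4 → x1) ↔ ((((x1 → x6) ⊕ x1) ↔ (x6 → x5)) ∧ (x6 → x5))) = F ⊕ T = T
(((x5 → (x5 ∧ x1)) ↔ x4) ⊕ x4) ↔ (x1 ⊕ ((x4 → x1) ↔ ((((x1 → x6) ⊕ x1) ↔ (x6 → x5)) ∧ (x6 → x5)))) = T ↔ T = T

T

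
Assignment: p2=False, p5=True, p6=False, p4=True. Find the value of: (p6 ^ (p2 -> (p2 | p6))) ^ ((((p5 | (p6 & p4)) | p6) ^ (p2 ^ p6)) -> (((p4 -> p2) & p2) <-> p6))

False

Substituting p2=False, p5=True, p6=False, p4=True:
p2 | p6 = False | False = False
p2 -> (p2 | p6) = False -> False = True
p6 ^ (p2 -> (p2 | p6)) = False ^ True = True
p6 & p4 = False & True = False
p5 | (p6 & p4) = True | False = True
(p5 | (p6 & p4)) | p6 = True | False = True
p2 ^ p6 = False ^ False = False
((p5 | (p6 & p4)) | p6) ^ (p2 ^ p6) = True ^ False = True
p4 -> p2 = True -> False = False
(p4 -> p2) & p2 = False & False = False
((p4 -> p2) & p2) <-> p6 = False <-> False = True
(((p5 | (p6 & p4)) | p6) ^ (p2 ^ p6)) -> (((p4 -> p2) & p2) <-> p6) = True -> True = True
(p6 ^ (p2 -> (p2 | p6))) ^ ((((p5 | (p6 & p4)) | p6) ^ (p2 ^ p6)) -> (((p4 -> p2) & p2) <-> p6)) = True ^ True = False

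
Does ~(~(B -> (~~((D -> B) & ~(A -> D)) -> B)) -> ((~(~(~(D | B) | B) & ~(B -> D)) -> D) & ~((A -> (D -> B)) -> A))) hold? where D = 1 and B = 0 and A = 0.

0

D -> B = 1 -> 0 = 0
A -> D = 0 -> 1 = 1
~(A -> D) = ~1 = 0
(D -> B) & ~(A -> D) = 0 & 0 = 0
~((D -> B) & ~(A -> D)) = ~0 = 1
~~((D -> B) & ~(A -> D)) = ~1 = 0
~~((D -> B) & ~(A -> D)) -> B = 0 -> 0 = 1
B -> (~~((D -> B) & ~(A -> D)) -> B) = 0 -> 1 = 1
~(B -> (~~((D -> B) & ~(A -> D)) -> B)) = ~1 = 0
D | B = 1 | 0 = 1
~(D | B) = ~1 = 0
~(D | B) | B = 0 | 0 = 0
~(~(D | B) | B) = ~0 = 1
B -> D = 0 -> 1 = 1
~(B -> D) = ~1 = 0
~(~(D | B) | B) & ~(B -> D) = 1 & 0 = 0
~(~(~(D | B) | B) & ~(B -> D)) = ~0 = 1
~(~(~(D | B) | B) & ~(B -> D)) -> D = 1 -> 1 = 1
D -> B = 1 -> 0 = 0
A -> (D -> B) = 0 -> 0 = 1
(A -> (D -> B)) -> A = 1 -> 0 = 0
~((A -> (D -> B)) -> A) = ~0 = 1
(~(~(~(D | B) | B) & ~(B -> D)) -> D) & ~((A -> (D -> B)) -> A) = 1 & 1 = 1
~(B -> (~~((D -> B) & ~(A -> D)) -> B)) -> ((~(~(~(D | B) | B) & ~(B -> D)) -> D) & ~((A -> (D -> B)) -> A)) = 0 -> 1 = 1
~(~(B -> (~~((D -> B) & ~(A -> D)) -> B)) -> ((~(~(~(D | B) | B) & ~(B -> D)) -> D) & ~((A -> (D -> B)) -> A))) = ~1 = 0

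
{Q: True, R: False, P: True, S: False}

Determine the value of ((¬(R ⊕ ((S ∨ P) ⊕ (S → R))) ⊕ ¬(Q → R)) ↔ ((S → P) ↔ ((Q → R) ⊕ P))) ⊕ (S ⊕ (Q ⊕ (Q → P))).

Substituting Q=True, R=False, P=True, S=False:
S ∨ P = False ∨ True = True
S → R = False → False = True
(S ∨ P) ⊕ (S → R) = True ⊕ True = False
R ⊕ ((S ∨ P) ⊕ (S → R)) = False ⊕ False = False
¬(R ⊕ ((S ∨ P) ⊕ (S → R))) = ¬False = True
Q → R = True → False = False
¬(Q → R) = ¬False = True
¬(R ⊕ ((S ∨ P) ⊕ (S → R))) ⊕ ¬(Q → R) = True ⊕ True = False
S → P = False → True = True
Q → R = True → False = False
(Q → R) ⊕ P = False ⊕ True = True
(S → P) ↔ ((Q → R) ⊕ P) = True ↔ True = True
(¬(R ⊕ ((S ∨ P) ⊕ (S → R))) ⊕ ¬(Q → R)) ↔ ((S → P) ↔ ((Q → R) ⊕ P)) = False ↔ True = False
Q → P = True → True = True
Q ⊕ (Q → P) = True ⊕ True = False
S ⊕ (Q ⊕ (Q → P)) = False ⊕ False = False
((¬(R ⊕ ((S ∨ P) ⊕ (S → R))) ⊕ ¬(Q → R)) ↔ ((S → P) ↔ ((Q → R) ⊕ P))) ⊕ (S ⊕ (Q ⊕ (Q → P))) = False ⊕ False = False

False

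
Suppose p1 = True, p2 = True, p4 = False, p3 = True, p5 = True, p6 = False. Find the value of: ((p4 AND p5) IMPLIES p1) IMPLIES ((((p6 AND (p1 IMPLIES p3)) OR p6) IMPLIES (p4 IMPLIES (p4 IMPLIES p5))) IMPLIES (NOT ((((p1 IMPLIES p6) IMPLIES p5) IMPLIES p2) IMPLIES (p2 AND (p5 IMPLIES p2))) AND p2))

False

p4 AND p5 = False AND True = False
(p4 AND p5) IMPLIES p1 = False IMPLIES True = True
p1 IMPLIES p3 = True IMPLIES True = True
p6 AND (p1 IMPLIES p3) = False AND True = False
(p6 AND (p1 IMPLIES p3)) OR p6 = False OR False = False
p4 IMPLIES p5 = False IMPLIES True = True
p4 IMPLIES (p4 IMPLIES p5) = False IMPLIES True = True
((p6 AND (p1 IMPLIES p3)) OR p6) IMPLIES (p4 IMPLIES (p4 IMPLIES p5)) = False IMPLIES True = True
p1 IMPLIES p6 = True IMPLIES False = False
(p1 IMPLIES p6) IMPLIES p5 = False IMPLIES True = True
((p1 IMPLIES p6) IMPLIES p5) IMPLIES p2 = True IMPLIES True = True
p5 IMPLIES p2 = True IMPLIES True = True
p2 AND (p5 IMPLIES p2) = True AND True = True
(((p1 IMPLIES p6) IMPLIES p5) IMPLIES p2) IMPLIES (p2 AND (p5 IMPLIES p2)) = True IMPLIES True = True
NOT ((((p1 IMPLIES p6) IMPLIES p5) IMPLIES p2) IMPLIES (p2 AND (p5 IMPLIES p2))) = NOT True = False
NOT ((((p1 IMPLIES p6) IMPLIES p5) IMPLIES p2) IMPLIES (p2 AND (p5 IMPLIES p2))) AND p2 = False AND True = False
(((p6 AND (p1 IMPLIES p3)) OR p6) IMPLIES (p4 IMPLIES (p4 IMPLIES p5))) IMPLIES (NOT ((((p1 IMPLIES p6) IMPLIES p5) IMPLIES p2) IMPLIES (p2 AND (p5 IMPLIES p2))) AND p2) = True IMPLIES False = False
((p4 AND p5) IMPLIES p1) IMPLIES ((((p6 AND (p1 IMPLIES p3)) OR p6) IMPLIES (p4 IMPLIES (p4 IMPLIES p5))) IMPLIES (NOT ((((p1 IMPLIES p6) IMPLIES p5) IMPLIES p2) IMPLIES (p2 AND (p5 IMPLIES p2))) AND p2)) = True IMPLIES False = False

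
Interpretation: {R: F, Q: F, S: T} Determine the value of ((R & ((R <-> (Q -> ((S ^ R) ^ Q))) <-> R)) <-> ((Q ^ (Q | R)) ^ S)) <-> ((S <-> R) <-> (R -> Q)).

S ^ R = T ^ F = T
(S ^ R) ^ Q = T ^ F = T
Q -> ((S ^ R) ^ Q) = F -> T = T
R <-> (Q -> ((S ^ R) ^ Q)) = F <-> T = F
(R <-> (Q -> ((S ^ R) ^ Q))) <-> R = F <-> F = T
R & ((R <-> (Q -> ((S ^ R) ^ Q))) <-> R) = F & T = F
Q | R = F | F = F
Q ^ (Q | R) = F ^ F = F
(Q ^ (Q | R)) ^ S = F ^ T = T
(R & ((R <-> (Q -> ((S ^ R) ^ Q))) <-> R)) <-> ((Q ^ (Q | R)) ^ S) = F <-> T = F
S <-> R = T <-> F = F
R -> Q = F -> F = T
(S <-> R) <-> (R -> Q) = F <-> T = F
((R & ((R <-> (Q -> ((S ^ R) ^ Q))) <-> R)) <-> ((Q ^ (Q | R)) ^ S)) <-> ((S <-> R) <-> (R -> Q)) = F <-> F = T

T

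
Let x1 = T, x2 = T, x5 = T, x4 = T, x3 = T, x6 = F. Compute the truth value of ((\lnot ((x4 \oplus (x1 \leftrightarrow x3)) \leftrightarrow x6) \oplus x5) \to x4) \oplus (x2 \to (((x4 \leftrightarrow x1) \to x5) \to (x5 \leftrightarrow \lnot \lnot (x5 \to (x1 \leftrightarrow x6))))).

T

Substituting x1=T, x2=T, x5=T, x4=T, x3=T, x6=F:
x1 \leftrightarrow x3 = T \leftrightarrow T = T
x4 \oplus (x1 \leftrightarrow x3) = T \oplus T = F
(x4 \oplus (x1 \leftrightarrow x3)) \leftrightarrow x6 = F \leftrightarrow F = T
\lnot ((x4 \oplus (x1 \leftrightarrow x3)) \leftrightarrow x6) = \lnot T = F
\lnot ((x4 \oplus (x1 \leftrightarrow x3)) \leftrightarrow x6) \oplus x5 = F \oplus T = T
(\lnot ((x4 \oplus (x1 \leftrightarrow x3)) \leftrightarrow x6) \oplus x5) \to x4 = T \to T = T
x4 \leftrightarrow x1 = T \leftrightarrow T = T
(x4 \leftrightarrow x1) \to x5 = T \to T = T
x1 \leftrightarrow x6 = T \leftrightarrow F = F
x5 \to (x1 \leftrightarrow x6) = T \to F = F
\lnot (x5 \to (x1 \leftrightarrow x6)) = \lnot F = T
\lnot \lnot (x5 \to (x1 \leftrightarrow x6)) = \lnot T = F
x5 \leftrightarrow \lnot \lnot (x5 \to (x1 \leftrightarrow x6)) = T \leftrightarrow F = F
((x4 \leftrightarrow x1) \to x5) \to (x5 \leftrightarrow \lnot \lnot (x5 \to (x1 \leftrightarrow x6))) = T \to F = F
x2 \to (((x4 \leftrightarrow x1) \to x5) \to (x5 \leftrightarrow \lnot \lnot (x5 \to (x1 \leftrightarrow x6)))) = T \to F = F
((\lnot ((x4 \oplus (x1 \leftrightarrow x3)) \leftrightarrow x6) \oplus x5) \to x4) \oplus (x2 \to (((x4 \leftrightarrow x1) \to x5) \to (x5 \leftrightarrow \lnot \lnot (x5 \to (x1 \leftrightarrow x6))))) = T \oplus F = T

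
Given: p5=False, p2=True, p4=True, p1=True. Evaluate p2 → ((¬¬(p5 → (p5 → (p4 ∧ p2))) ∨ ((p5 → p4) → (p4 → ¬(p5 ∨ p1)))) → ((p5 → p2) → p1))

p4 ∧ p2 = True ∧ True = True
p5 → (p4 ∧ p2) = False → True = True
p5 → (p5 → (p4 ∧ p2)) = False → True = True
¬(p5 → (p5 → (p4 ∧ p2))) = ¬True = False
¬¬(p5 → (p5 → (p4 ∧ p2))) = ¬False = True
p5 → p4 = False → True = True
p5 ∨ p1 = False ∨ True = True
¬(p5 ∨ p1) = ¬True = False
p4 → ¬(p5 ∨ p1) = True → False = False
(p5 → p4) → (p4 → ¬(p5 ∨ p1)) = True → False = False
¬¬(p5 → (p5 → (p4 ∧ p2))) ∨ ((p5 → p4) → (p4 → ¬(p5 ∨ p1))) = True ∨ False = True
p5 → p2 = False → True = True
(p5 → p2) → p1 = True → True = True
(¬¬(p5 → (p5 → (p4 ∧ p2))) ∨ ((p5 → p4) → (p4 → ¬(p5 ∨ p1)))) → ((p5 → p2) → p1) = True → True = True
p2 → ((¬¬(p5 → (p5 → (p4 ∧ p2))) ∨ ((p5 → p4) → (p4 → ¬(p5 ∨ p1)))) → ((p5 → p2) → p1)) = True → True = True

True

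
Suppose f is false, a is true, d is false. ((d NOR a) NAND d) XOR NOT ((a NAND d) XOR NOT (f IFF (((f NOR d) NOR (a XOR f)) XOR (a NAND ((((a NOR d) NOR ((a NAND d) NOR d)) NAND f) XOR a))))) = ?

False

Substituting f=False, a=True, d=False:
d NOR a = False NOR True = False
(d NOR a) NAND d = False NAND False = True
a NAND d = True NAND False = True
f NOR d = False NOR False = True
a XOR f = True XOR False = True
(f NOR d) NOR (a XOR f) = True NOR True = False
a NOR d = True NOR False = False
a NAND d = True NAND False = True
(a NAND d) NOR d = True NOR False = False
(a NOR d) NOR ((a NAND d) NOR d) = False NOR False = True
((a NOR d) NOR ((a NAND d) NOR d)) NAND f = True NAND False = True
(((a NOR d) NOR ((a NAND d) NOR d)) NAND f) XOR a = True XOR True = False
a NAND ((((a NOR d) NOR ((a NAND d) NOR d)) NAND f) XOR a) = True NAND False = True
((f NOR d) NOR (a XOR f)) XOR (a NAND ((((a NOR d) NOR ((a NAND d) NOR d)) NAND f) XOR a)) = False XOR True = True
f IFF (((f NOR d) NOR (a XOR f)) XOR (a NAND ((((a NOR d) NOR ((a NAND d) NOR d)) NAND f) XOR a))) = False IFF True = False
NOT (f IFF (((f NOR d) NOR (a XOR f)) XOR (a NAND ((((a NOR d) NOR ((a NAND d) NOR d)) NAND f) XOR a)))) = NOT False = True
(a NAND d) XOR NOT (f IFF (((f NOR d) NOR (a XOR f)) XOR (a NAND ((((a NOR d) NOR ((a NAND d) NOR d)) NAND f) XOR a)))) = True XOR True = False
NOT ((a NAND d) XOR NOT (f IFF (((f NOR d) NOR (a XOR f)) XOR (a NAND ((((a NOR d) NOR ((a NAND d) NOR d)) NAND f) XOR a))))) = NOT False = True
((d NOR a) NAND d) XOR NOT ((a NAND d) XOR NOT (f IFF (((f NOR d) NOR (a XOR f)) XOR (a NAND ((((a NOR d) NOR ((a NAND d) NOR d)) NAND f) XOR a))))) = True XOR True = False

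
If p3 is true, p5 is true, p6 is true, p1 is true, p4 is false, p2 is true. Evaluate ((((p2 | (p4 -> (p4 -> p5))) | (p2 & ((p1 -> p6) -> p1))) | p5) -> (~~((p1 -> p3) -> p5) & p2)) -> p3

True

p4 -> p5 = False -> True = True
p4 -> (p4 -> p5) = False -> True = True
p2 | (p4 -> (p4 -> p5)) = True | True = True
p1 -> p6 = True -> True = True
(p1 -> p6) -> p1 = True -> True = True
p2 & ((p1 -> p6) -> p1) = True & True = True
(p2 | (p4 -> (p4 -> p5))) | (p2 & ((p1 -> p6) -> p1)) = True | True = True
((p2 | (p4 -> (p4 -> p5))) | (p2 & ((p1 -> p6) -> p1))) | p5 = True | True = True
p1 -> p3 = True -> True = True
(p1 -> p3) -> p5 = True -> True = True
~((p1 -> p3) -> p5) = ~True = False
~~((p1 -> p3) -> p5) = ~False = True
~~((p1 -> p3) -> p5) & p2 = True & True = True
(((p2 | (p4 -> (p4 -> p5))) | (p2 & ((p1 -> p6) -> p1))) | p5) -> (~~((p1 -> p3) -> p5) & p2) = True -> True = True
((((p2 | (p4 -> (p4 -> p5))) | (p2 & ((p1 -> p6) -> p1))) | p5) -> (~~((p1 -> p3) -> p5) & p2)) -> p3 = True -> True = True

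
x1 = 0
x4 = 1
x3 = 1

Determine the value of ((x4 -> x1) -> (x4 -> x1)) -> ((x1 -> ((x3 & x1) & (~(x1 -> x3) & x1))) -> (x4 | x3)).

1

x4 -> x1 = 1 -> 0 = 0
x4 -> x1 = 1 -> 0 = 0
(x4 -> x1) -> (x4 -> x1) = 0 -> 0 = 1
x3 & x1 = 1 & 0 = 0
x1 -> x3 = 0 -> 1 = 1
~(x1 -> x3) = ~1 = 0
~(x1 -> x3) & x1 = 0 & 0 = 0
(x3 & x1) & (~(x1 -> x3) & x1) = 0 & 0 = 0
x1 -> ((x3 & x1) & (~(x1 -> x3) & x1)) = 0 -> 0 = 1
x4 | x3 = 1 | 1 = 1
(x1 -> ((x3 & x1) & (~(x1 -> x3) & x1))) -> (x4 | x3) = 1 -> 1 = 1
((x4 -> x1) -> (x4 -> x1)) -> ((x1 -> ((x3 & x1) & (~(x1 -> x3) & x1))) -> (x4 | x3)) = 1 -> 1 = 1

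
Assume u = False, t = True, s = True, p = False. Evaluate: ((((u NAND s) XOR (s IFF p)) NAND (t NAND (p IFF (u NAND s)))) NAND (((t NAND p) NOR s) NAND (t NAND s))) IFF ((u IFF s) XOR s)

True

u NAND s = False NAND True = True
s IFF p = True IFF False = False
(u NAND s) XOR (s IFF p) = True XOR False = True
u NAND s = False NAND True = True
p IFF (u NAND s) = False IFF True = False
t NAND (p IFF (u NAND s)) = True NAND False = True
((u NAND s) XOR (s IFF p)) NAND (t NAND (p IFF (u NAND s))) = True NAND True = False
t NAND p = True NAND False = True
(t NAND p) NOR s = True NOR True = False
t NAND s = True NAND True = False
((t NAND p) NOR s) NAND (t NAND s) = False NAND False = True
(((u NAND s) XOR (s IFF p)) NAND (t NAND (p IFF (u NAND s)))) NAND (((t NAND p) NOR s) NAND (t NAND s)) = False NAND True = True
u IFF s = False IFF True = False
(u IFF s) XOR s = False XOR True = True
((((u NAND s) XOR (s IFF p)) NAND (t NAND (p IFF (u NAND s)))) NAND (((t NAND p) NOR s) NAND (t NAND s))) IFF ((u IFF s) XOR s) = True IFF True = True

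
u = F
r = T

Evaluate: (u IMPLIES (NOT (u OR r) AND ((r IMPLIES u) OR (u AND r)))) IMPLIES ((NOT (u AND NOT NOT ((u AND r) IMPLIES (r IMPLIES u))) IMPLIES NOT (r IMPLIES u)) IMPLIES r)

u OR r = F OR T = T
NOT (u OR r) = NOT T = F
r IMPLIES u = T IMPLIES F = F
u AND r = F AND T = F
(r IMPLIES u) OR (u AND r) = F OR F = F
NOT (u OR r) AND ((r IMPLIES u) OR (u AND r)) = F AND F = F
u IMPLIES (NOT (u OR r) AND ((r IMPLIES u) OR (u AND r))) = F IMPLIES F = T
u AND r = F AND T = F
r IMPLIES u = T IMPLIES F = F
(u AND r) IMPLIES (r IMPLIES u) = F IMPLIES F = T
NOT ((u AND r) IMPLIES (r IMPLIES u)) = NOT T = F
NOT NOT ((u AND r) IMPLIES (r IMPLIES u)) = NOT F = T
u AND NOT NOT ((u AND r) IMPLIES (r IMPLIES u)) = F AND T = F
NOT (u AND NOT NOT ((u AND r) IMPLIES (r IMPLIES u))) = NOT F = T
r IMPLIES u = T IMPLIES F = F
NOT (r IMPLIES u) = NOT F = T
NOT (u AND NOT NOT ((u AND r) IMPLIES (r IMPLIES u))) IMPLIES NOT (r IMPLIES u) = T IMPLIES T = T
(NOT (u AND NOT NOT ((u AND r) IMPLIES (r IMPLIES u))) IMPLIES NOT (r IMPLIES u)) IMPLIES r = T IMPLIES T = T
(u IMPLIES (NOT (u OR r) AND ((r IMPLIES u) OR (u AND r)))) IMPLIES ((NOT (u AND NOT NOT ((u AND r) IMPLIES (r IMPLIES u))) IMPLIES NOT (r IMPLIES u)) IMPLIES r) = T IMPLIES T = T

T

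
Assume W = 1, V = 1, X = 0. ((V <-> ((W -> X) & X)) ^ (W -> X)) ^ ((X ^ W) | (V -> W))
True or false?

W -> X = 1 -> 0 = 0
(W -> X) & X = 0 & 0 = 0
V <-> ((W -> X) & X) = 1 <-> 0 = 0
W -> X = 1 -> 0 = 0
(V <-> ((W -> X) & X)) ^ (W -> X) = 0 ^ 0 = 0
X ^ W = 0 ^ 1 = 1
V -> W = 1 -> 1 = 1
(X ^ W) | (V -> W) = 1 | 1 = 1
((V <-> ((W -> X) & X)) ^ (W -> X)) ^ ((X ^ W) | (V -> W)) = 0 ^ 1 = 1

1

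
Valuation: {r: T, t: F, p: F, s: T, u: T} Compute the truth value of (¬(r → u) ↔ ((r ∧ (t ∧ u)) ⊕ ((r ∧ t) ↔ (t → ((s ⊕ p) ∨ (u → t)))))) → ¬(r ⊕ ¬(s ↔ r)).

F

r → u = T → T = T
¬(r → u) = ¬T = F
t ∧ u = F ∧ T = F
r ∧ (t ∧ u) = T ∧ F = F
r ∧ t = T ∧ F = F
s ⊕ p = T ⊕ F = T
u → t = T → F = F
(s ⊕ p) ∨ (u → t) = T ∨ F = T
t → ((s ⊕ p) ∨ (u → t)) = F → T = T
(r ∧ t) ↔ (t → ((s ⊕ p) ∨ (u → t))) = F ↔ T = F
(r ∧ (t ∧ u)) ⊕ ((r ∧ t) ↔ (t → ((s ⊕ p) ∨ (u → t)))) = F ⊕ F = F
¬(r → u) ↔ ((r ∧ (t ∧ u)) ⊕ ((r ∧ t) ↔ (t → ((s ⊕ p) ∨ (u → t))))) = F ↔ F = T
s ↔ r = T ↔ T = T
¬(s ↔ r) = ¬T = F
r ⊕ ¬(s ↔ r) = T ⊕ F = T
¬(r ⊕ ¬(s ↔ r)) = ¬T = F
(¬(r → u) ↔ ((r ∧ (t ∧ u)) ⊕ ((r ∧ t) ↔ (t → ((s ⊕ p) ∨ (u → t)))))) → ¬(r ⊕ ¬(s ↔ r)) = T → F = F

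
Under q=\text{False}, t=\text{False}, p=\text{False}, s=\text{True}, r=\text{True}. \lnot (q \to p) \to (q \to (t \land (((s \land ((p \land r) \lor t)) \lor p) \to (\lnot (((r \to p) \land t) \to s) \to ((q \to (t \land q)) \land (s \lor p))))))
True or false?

\text{True}

Substituting q=\text{False}, t=\text{False}, p=\text{False}, s=\text{True}, r=\text{True}:
q \to p = \text{False} \to \text{False} = \text{True}
\lnot (q \to p) = \lnot \text{True} = \text{False}
p \land r = \text{False} \land \text{True} = \text{False}
(p \land r) \lor t = \text{False} \lor \text{False} = \text{False}
s \land ((p \land r) \lor t) = \text{True} \land \text{False} = \text{False}
(s \land ((p \land r) \lor t)) \lor p = \text{False} \lor \text{False} = \text{False}
r \to p = \text{True} \to \text{False} = \text{False}
(r \to p) \land t = \text{False} \land \text{False} = \text{False}
((r \to p) \land t) \to s = \text{False} \to \text{True} = \text{True}
\lnot (((r \to p) \land t) \to s) = \lnot \text{True} = \text{False}
t \land q = \text{False} \land \text{False} = \text{False}
q \to (t \land q) = \text{False} \to \text{False} = \text{True}
s \lor p = \text{True} \lor \text{False} = \text{True}
(q \to (t \land q)) \land (s \lor p) = \text{True} \land \text{True} = \text{True}
\lnot (((r \to p) \land t) \to s) \to ((q \to (t \land q)) \land (s \lor p)) = \text{False} \to \text{True} = \text{True}
((s \land ((p \land r) \lor t)) \lor p) \to (\lnot (((r \to p) \land t) \to s) \to ((q \to (t \land q)) \land (s \lor p))) = \text{False} \to \text{True} = \text{True}
t \land (((s \land ((p \land r) \lor t)) \lor p) \to (\lnot (((r \to p) \land t) \to s) \to ((q \to (t \land q)) \land (s \lor p)))) = \text{False} \land \text{True} = \text{False}
q \to (t \land (((s \land ((p \land r) \lor t)) \lor p) \to (\lnot (((r \to p) \land t) \to s) \to ((q \to (t \land q)) \land (s \lor p))))) = \text{False} \to \text{False} = \text{True}
\lnot (q \to p) \to (q \to (t \land (((s \land ((p \land r) \lor t)) \lor p) \to (\lnot (((r \to p) \land t) \to s) \to ((q \to (t \land q)) \land (s \lor p)))))) = \text{False} \to \text{True} = \text{True}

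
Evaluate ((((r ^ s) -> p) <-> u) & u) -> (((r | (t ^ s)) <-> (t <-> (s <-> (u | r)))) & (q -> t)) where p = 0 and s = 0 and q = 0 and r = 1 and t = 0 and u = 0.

1

r ^ s = 1 ^ 0 = 1
(r ^ s) -> p = 1 -> 0 = 0
((r ^ s) -> p) <-> u = 0 <-> 0 = 1
(((r ^ s) -> p) <-> u) & u = 1 & 0 = 0
t ^ s = 0 ^ 0 = 0
r | (t ^ s) = 1 | 0 = 1
u | r = 0 | 1 = 1
s <-> (u | r) = 0 <-> 1 = 0
t <-> (s <-> (u | r)) = 0 <-> 0 = 1
(r | (t ^ s)) <-> (t <-> (s <-> (u | r))) = 1 <-> 1 = 1
q -> t = 0 -> 0 = 1
((r | (t ^ s)) <-> (t <-> (s <-> (u | r)))) & (q -> t) = 1 & 1 = 1
((((r ^ s) -> p) <-> u) & u) -> (((r | (t ^ s)) <-> (t <-> (s <-> (u | r)))) & (q -> t)) = 0 -> 1 = 1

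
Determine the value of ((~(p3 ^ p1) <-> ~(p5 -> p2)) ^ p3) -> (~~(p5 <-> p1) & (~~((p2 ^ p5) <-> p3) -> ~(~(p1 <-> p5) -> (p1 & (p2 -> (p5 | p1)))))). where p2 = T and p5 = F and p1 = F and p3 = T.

T

Substituting p2=T, p5=F, p1=F, p3=T:
p3 ^ p1 = T ^ F = T
~(p3 ^ p1) = ~T = F
p5 -> p2 = F -> T = T
~(p5 -> p2) = ~T = F
~(p3 ^ p1) <-> ~(p5 -> p2) = F <-> F = T
(~(p3 ^ p1) <-> ~(p5 -> p2)) ^ p3 = T ^ T = F
p5 <-> p1 = F <-> F = T
~(p5 <-> p1) = ~T = F
~~(p5 <-> p1) = ~F = T
p2 ^ p5 = T ^ F = T
(p2 ^ p5) <-> p3 = T <-> T = T
~((p2 ^ p5) <-> p3) = ~T = F
~~((p2 ^ p5) <-> p3) = ~F = T
p1 <-> p5 = F <-> F = T
~(p1 <-> p5) = ~T = F
p5 | p1 = F | F = F
p2 -> (p5 | p1) = T -> F = F
p1 & (p2 -> (p5 | p1)) = F & F = F
~(p1 <-> p5) -> (p1 & (p2 -> (p5 | p1))) = F -> F = T
~(~(p1 <-> p5) -> (p1 & (p2 -> (p5 | p1)))) = ~T = F
~~((p2 ^ p5) <-> p3) -> ~(~(p1 <-> p5) -> (p1 & (p2 -> (p5 | p1)))) = T -> F = F
~~(p5 <-> p1) & (~~((p2 ^ p5) <-> p3) -> ~(~(p1 <-> p5) -> (p1 & (p2 -> (p5 | p1))))) = T & F = F
((~(p3 ^ p1) <-> ~(p5 -> p2)) ^ p3) -> (~~(p5 <-> p1) & (~~((p2 ^ p5) <-> p3) -> ~(~(p1 <-> p5) -> (p1 & (p2 -> (p5 | p1)))))) = F -> F = T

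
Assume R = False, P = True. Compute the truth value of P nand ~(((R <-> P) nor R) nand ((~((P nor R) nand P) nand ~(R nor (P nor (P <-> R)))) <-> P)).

False

R <-> P = False <-> True = False
(R <-> P) nor R = False nor False = True
P nor R = True nor False = False
(P nor R) nand P = False nand True = True
~((P nor R) nand P) = ~True = False
P <-> R = True <-> False = False
P nor (P <-> R) = True nor False = False
R nor (P nor (P <-> R)) = False nor False = True
~(R nor (P nor (P <-> R))) = ~True = False
~((P nor R) nand P) nand ~(R nor (P nor (P <-> R))) = False nand False = True
(~((P nor R) nand P) nand ~(R nor (P nor (P <-> R)))) <-> P = True <-> True = True
((R <-> P) nor R) nand ((~((P nor R) nand P) nand ~(R nor (P nor (P <-> R)))) <-> P) = True nand True = False
~(((R <-> P) nor R) nand ((~((P nor R) nand P) nand ~(R nor (P nor (P <-> R)))) <-> P)) = ~False = True
P nand ~(((R <-> P) nor R) nand ((~((P nor R) nand P) nand ~(R nor (P nor (P <-> R)))) <-> P)) = True nand True = False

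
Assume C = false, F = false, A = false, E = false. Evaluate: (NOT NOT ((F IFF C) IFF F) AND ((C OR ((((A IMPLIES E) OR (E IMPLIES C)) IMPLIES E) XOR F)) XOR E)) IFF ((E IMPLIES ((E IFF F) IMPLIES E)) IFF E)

true

F IFF C = false IFF false = true
(F IFF C) IFF F = true IFF false = false
NOT ((F IFF C) IFF F) = NOT false = true
NOT NOT ((F IFF C) IFF F) = NOT true = false
A IMPLIES E = false IMPLIES false = true
E IMPLIES C = false IMPLIES false = true
(A IMPLIES E) OR (E IMPLIES C) = true OR true = true
((A IMPLIES E) OR (E IMPLIES C)) IMPLIES E = true IMPLIES false = false
(((A IMPLIES E) OR (E IMPLIES C)) IMPLIES E) XOR F = false XOR false = false
C OR ((((A IMPLIES E) OR (E IMPLIES C)) IMPLIES E) XOR F) = false OR false = false
(C OR ((((A IMPLIES E) OR (E IMPLIES C)) IMPLIES E) XOR F)) XOR E = false XOR false = false
NOT NOT ((F IFF C) IFF F) AND ((C OR ((((A IMPLIES E) OR (E IMPLIES C)) IMPLIES E) XOR F)) XOR E) = false AND false = false
E IFF F = false IFF false = true
(E IFF F) IMPLIES E = true IMPLIES false = false
E IMPLIES ((E IFF F) IMPLIES E) = false IMPLIES false = true
(E IMPLIES ((E IFF F) IMPLIES E)) IFF E = true IFF false = false
(NOT NOT ((F IFF C) IFF F) AND ((C OR ((((A IMPLIES E) OR (E IMPLIES C)) IMPLIES E) XOR F)) XOR E)) IFF ((E IMPLIES ((E IFF F) IMPLIES E)) IFF E) = false IFF false = true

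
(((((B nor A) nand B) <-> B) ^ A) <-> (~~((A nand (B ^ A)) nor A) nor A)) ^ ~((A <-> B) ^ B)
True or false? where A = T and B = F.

B nor A = F nor T = F
(B nor A) nand B = F nand F = T
((B nor A) nand B) <-> B = T <-> F = F
(((B nor A) nand B) <-> B) ^ A = F ^ T = T
B ^ A = F ^ T = T
A nand (B ^ A) = T nand T = F
(A nand (B ^ A)) nor A = F nor T = F
~((A nand (B ^ A)) nor A) = ~F = T
~~((A nand (B ^ A)) nor A) = ~T = F
~~((A nand (B ^ A)) nor A) nor A = F nor T = F
((((B nor A) nand B) <-> B) ^ A) <-> (~~((A nand (B ^ A)) nor A) nor A) = T <-> F = F
A <-> B = T <-> F = F
(A <-> B) ^ B = F ^ F = F
~((A <-> B) ^ B) = ~F = T
(((((B nor A) nand B) <-> B) ^ A) <-> (~~((A nand (B ^ A)) nor A) nor A)) ^ ~((A <-> B) ^ B) = F ^ T = T

T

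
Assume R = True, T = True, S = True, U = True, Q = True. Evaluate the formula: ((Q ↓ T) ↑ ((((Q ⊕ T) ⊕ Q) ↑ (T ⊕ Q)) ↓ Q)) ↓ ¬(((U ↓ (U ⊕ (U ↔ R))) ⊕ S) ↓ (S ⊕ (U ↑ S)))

Q ↓ T = True ↓ True = False
Q ⊕ T = True ⊕ True = False
(Q ⊕ T) ⊕ Q = False ⊕ True = True
T ⊕ Q = True ⊕ True = False
((Q ⊕ T) ⊕ Q) ↑ (T ⊕ Q) = True ↑ False = True
(((Q ⊕ T) ⊕ Q) ↑ (T ⊕ Q)) ↓ Q = True ↓ True = False
(Q ↓ T) ↑ ((((Q ⊕ T) ⊕ Q) ↑ (T ⊕ Q)) ↓ Q) = False ↑ False = True
U ↔ R = True ↔ True = True
U ⊕ (U ↔ R) = True ⊕ True = False
U ↓ (U ⊕ (U ↔ R)) = True ↓ False = False
(U ↓ (U ⊕ (U ↔ R))) ⊕ S = False ⊕ True = True
U ↑ S = True ↑ True = False
S ⊕ (U ↑ S) = True ⊕ False = True
((U ↓ (U ⊕ (U ↔ R))) ⊕ S) ↓ (S ⊕ (U ↑ S)) = True ↓ True = False
¬(((U ↓ (U ⊕ (U ↔ R))) ⊕ S) ↓ (S ⊕ (U ↑ S))) = ¬False = True
((Q ↓ T) ↑ ((((Q ⊕ T) ⊕ Q) ↑ (T ⊕ Q)) ↓ Q)) ↓ ¬(((U ↓ (U ⊕ (U ↔ R))) ⊕ S) ↓ (S ⊕ (U ↑ S))) = True ↓ True = False

False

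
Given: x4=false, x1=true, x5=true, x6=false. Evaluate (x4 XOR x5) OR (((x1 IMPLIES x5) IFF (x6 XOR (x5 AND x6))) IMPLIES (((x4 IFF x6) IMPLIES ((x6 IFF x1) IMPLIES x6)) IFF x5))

true

x4 XOR x5 = false XOR true = true
x1 IMPLIES x5 = true IMPLIES true = true
x5 AND x6 = true AND false = false
x6 XOR (x5 AND x6) = false XOR false = false
(x1 IMPLIES x5) IFF (x6 XOR (x5 AND x6)) = true IFF false = false
x4 IFF x6 = false IFF false = true
x6 IFF x1 = false IFF true = false
(x6 IFF x1) IMPLIES x6 = false IMPLIES false = true
(x4 IFF x6) IMPLIES ((x6 IFF x1) IMPLIES x6) = true IMPLIES true = true
((x4 IFF x6) IMPLIES ((x6 IFF x1) IMPLIES x6)) IFF x5 = true IFF true = true
((x1 IMPLIES x5) IFF (x6 XOR (x5 AND x6))) IMPLIES (((x4 IFF x6) IMPLIES ((x6 IFF x1) IMPLIES x6)) IFF x5) = false IMPLIES true = true
(x4 XOR x5) OR (((x1 IMPLIES x5) IFF (x6 XOR (x5 AND x6))) IMPLIES (((x4 IFF x6) IMPLIES ((x6 IFF x1) IMPLIES x6)) IFF x5)) = true OR true = true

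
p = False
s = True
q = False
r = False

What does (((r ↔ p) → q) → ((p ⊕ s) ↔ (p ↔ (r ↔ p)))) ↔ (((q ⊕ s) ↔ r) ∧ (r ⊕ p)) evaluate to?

False

r ↔ p = False ↔ False = True
(r ↔ p) → q = True → False = False
p ⊕ s = False ⊕ True = True
r ↔ p = False ↔ False = True
p ↔ (r ↔ p) = False ↔ True = False
(p ⊕ s) ↔ (p ↔ (r ↔ p)) = True ↔ False = False
((r ↔ p) → q) → ((p ⊕ s) ↔ (p ↔ (r ↔ p))) = False → False = True
q ⊕ s = False ⊕ True = True
(q ⊕ s) ↔ r = True ↔ False = False
r ⊕ p = False ⊕ False = False
((q ⊕ s) ↔ r) ∧ (r ⊕ p) = False ∧ False = False
(((r ↔ p) → q) → ((p ⊕ s) ↔ (p ↔ (r ↔ p)))) ↔ (((q ⊕ s) ↔ r) ∧ (r ⊕ p)) = True ↔ False = False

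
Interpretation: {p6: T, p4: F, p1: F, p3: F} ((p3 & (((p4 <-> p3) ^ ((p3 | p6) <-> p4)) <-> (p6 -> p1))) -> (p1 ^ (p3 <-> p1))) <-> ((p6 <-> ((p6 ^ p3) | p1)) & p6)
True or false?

p4 <-> p3 = F <-> F = T
p3 | p6 = F | T = T
(p3 | p6) <-> p4 = T <-> F = F
(p4 <-> p3) ^ ((p3 | p6) <-> p4) = T ^ F = T
p6 -> p1 = T -> F = F
((p4 <-> p3) ^ ((p3 | p6) <-> p4)) <-> (p6 -> p1) = T <-> F = F
p3 & (((p4 <-> p3) ^ ((p3 | p6) <-> p4)) <-> (p6 -> p1)) = F & F = F
p3 <-> p1 = F <-> F = T
p1 ^ (p3 <-> p1) = F ^ T = T
(p3 & (((p4 <-> p3) ^ ((p3 | p6) <-> p4)) <-> (p6 -> p1))) -> (p1 ^ (p3 <-> p1)) = F -> T = T
p6 ^ p3 = T ^ F = T
(p6 ^ p3) | p1 = T | F = T
p6 <-> ((p6 ^ p3) | p1) = T <-> T = T
(p6 <-> ((p6 ^ p3) | p1)) & p6 = T & T = T
((p3 & (((p4 <-> p3) ^ ((p3 | p6) <-> p4)) <-> (p6 -> p1))) -> (p1 ^ (p3 <-> p1))) <-> ((p6 <-> ((p6 ^ p3) | p1)) & p6) = T <-> T = T

T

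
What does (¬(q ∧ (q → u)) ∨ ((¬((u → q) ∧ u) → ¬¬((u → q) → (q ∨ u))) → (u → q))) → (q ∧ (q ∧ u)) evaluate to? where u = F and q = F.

q → u = F → F = T
q ∧ (q → u) = F ∧ T = F
¬(q ∧ (q → u)) = ¬F = T
u → q = F → F = T
(u → q) ∧ u = T ∧ F = F
¬((u → q) ∧ u) = ¬F = T
u → q = F → F = T
q ∨ u = F ∨ F = F
(u → q) → (q ∨ u) = T → F = F
¬((u → q) → (q ∨ u)) = ¬F = T
¬¬((u → q) → (q ∨ u)) = ¬T = F
¬((u → q) ∧ u) → ¬¬((u → q) → (q ∨ u)) = T → F = F
u → q = F → F = T
(¬((u → q) ∧ u) → ¬¬((u → q) → (q ∨ u))) → (u → q) = F → T = T
¬(q ∧ (q → u)) ∨ ((¬((u → q) ∧ u) → ¬¬((u → q) → (q ∨ u))) → (u → q)) = T ∨ T = T
q ∧ u = F ∧ F = F
q ∧ (q ∧ u) = F ∧ F = F
(¬(q ∧ (q → u)) ∨ ((¬((u → q) ∧ u) → ¬¬((u → q) → (q ∨ u))) → (u → q))) → (q ∧ (q ∧ u)) = T → F = F

F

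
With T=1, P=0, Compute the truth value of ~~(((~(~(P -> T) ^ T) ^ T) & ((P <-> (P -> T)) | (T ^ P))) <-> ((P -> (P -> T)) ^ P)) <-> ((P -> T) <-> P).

0

P -> T = 0 -> 1 = 1
~(P -> T) = ~1 = 0
~(P -> T) ^ T = 0 ^ 1 = 1
~(~(P -> T) ^ T) = ~1 = 0
~(~(P -> T) ^ T) ^ T = 0 ^ 1 = 1
P -> T = 0 -> 1 = 1
P <-> (P -> T) = 0 <-> 1 = 0
T ^ P = 1 ^ 0 = 1
(P <-> (P -> T)) | (T ^ P) = 0 | 1 = 1
(~(~(P -> T) ^ T) ^ T) & ((P <-> (P -> T)) | (T ^ P)) = 1 & 1 = 1
P -> T = 0 -> 1 = 1
P -> (P -> T) = 0 -> 1 = 1
(P -> (P -> T)) ^ P = 1 ^ 0 = 1
((~(~(P -> T) ^ T) ^ T) & ((P <-> (P -> T)) | (T ^ P))) <-> ((P -> (P -> T)) ^ P) = 1 <-> 1 = 1
~(((~(~(P -> T) ^ T) ^ T) & ((P <-> (P -> T)) | (T ^ P))) <-> ((P -> (P -> T)) ^ P)) = ~1 = 0
~~(((~(~(P -> T) ^ T) ^ T) & ((P <-> (P -> T)) | (T ^ P))) <-> ((P -> (P -> T)) ^ P)) = ~0 = 1
P -> T = 0 -> 1 = 1
(P -> T) <-> P = 1 <-> 0 = 0
~~(((~(~(P -> T) ^ T) ^ T) & ((P <-> (P -> T)) | (T ^ P))) <-> ((P -> (P -> T)) ^ P)) <-> ((P -> T) <-> P) = 1 <-> 0 = 0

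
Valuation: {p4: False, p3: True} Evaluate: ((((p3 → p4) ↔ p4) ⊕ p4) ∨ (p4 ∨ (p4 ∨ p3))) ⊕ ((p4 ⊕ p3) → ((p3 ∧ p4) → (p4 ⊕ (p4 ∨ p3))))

Substituting p4=False, p3=True:
p3 → p4 = True → False = False
(p3 → p4) ↔ p4 = False ↔ False = True
((p3 → p4) ↔ p4) ⊕ p4 = True ⊕ False = True
p4 ∨ p3 = False ∨ True = True
p4 ∨ (p4 ∨ p3) = False ∨ True = True
(((p3 → p4) ↔ p4) ⊕ p4) ∨ (p4 ∨ (p4 ∨ p3)) = True ∨ True = True
p4 ⊕ p3 = False ⊕ True = True
p3 ∧ p4 = True ∧ False = False
p4 ∨ p3 = False ∨ True = True
p4 ⊕ (p4 ∨ p3) = False ⊕ True = True
(p3 ∧ p4) → (p4 ⊕ (p4 ∨ p3)) = False → True = True
(p4 ⊕ p3) → ((p3 ∧ p4) → (p4 ⊕ (p4 ∨ p3))) = True → True = True
((((p3 → p4) ↔ p4) ⊕ p4) ∨ (p4 ∨ (p4 ∨ p3))) ⊕ ((p4 ⊕ p3) → ((p3 ∧ p4) → (p4 ⊕ (p4 ∨ p3)))) = True ⊕ True = False

False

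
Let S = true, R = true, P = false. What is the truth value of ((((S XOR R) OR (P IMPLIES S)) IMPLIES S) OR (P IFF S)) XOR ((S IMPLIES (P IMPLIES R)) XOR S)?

true

S XOR R = true XOR true = false
P IMPLIES S = false IMPLIES true = true
(S XOR R) OR (P IMPLIES S) = false OR true = true
((S XOR R) OR (P IMPLIES S)) IMPLIES S = true IMPLIES true = true
P IFF S = false IFF true = false
(((S XOR R) OR (P IMPLIES S)) IMPLIES S) OR (P IFF S) = true OR false = true
P IMPLIES R = false IMPLIES true = true
S IMPLIES (P IMPLIES R) = true IMPLIES true = true
(S IMPLIES (P IMPLIES R)) XOR S = true XOR true = false
((((S XOR R) OR (P IMPLIES S)) IMPLIES S) OR (P IFF S)) XOR ((S IMPLIES (P IMPLIES R)) XOR S) = true XOR false = true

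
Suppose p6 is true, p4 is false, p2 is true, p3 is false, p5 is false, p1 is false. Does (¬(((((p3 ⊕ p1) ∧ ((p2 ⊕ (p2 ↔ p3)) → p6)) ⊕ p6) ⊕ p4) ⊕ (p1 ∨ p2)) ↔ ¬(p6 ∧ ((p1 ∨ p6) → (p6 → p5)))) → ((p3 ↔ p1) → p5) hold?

False

p3 ⊕ p1 = False ⊕ False = False
p2 ↔ p3 = True ↔ False = False
p2 ⊕ (p2 ↔ p3) = True ⊕ False = True
(p2 ⊕ (p2 ↔ p3)) → p6 = True → True = True
(p3 ⊕ p1) ∧ ((p2 ⊕ (p2 ↔ p3)) → p6) = False ∧ True = False
((p3 ⊕ p1) ∧ ((p2 ⊕ (p2 ↔ p3)) → p6)) ⊕ p6 = False ⊕ True = True
(((p3 ⊕ p1) ∧ ((p2 ⊕ (p2 ↔ p3)) → p6)) ⊕ p6) ⊕ p4 = True ⊕ False = True
p1 ∨ p2 = False ∨ True = True
((((p3 ⊕ p1) ∧ ((p2 ⊕ (p2 ↔ p3)) → p6)) ⊕ p6) ⊕ p4) ⊕ (p1 ∨ p2) = True ⊕ True = False
¬(((((p3 ⊕ p1) ∧ ((p2 ⊕ (p2 ↔ p3)) → p6)) ⊕ p6) ⊕ p4) ⊕ (p1 ∨ p2)) = ¬False = True
p1 ∨ p6 = False ∨ True = True
p6 → p5 = True → False = False
(p1 ∨ p6) → (p6 → p5) = True → False = False
p6 ∧ ((p1 ∨ p6) → (p6 → p5)) = True ∧ False = False
¬(p6 ∧ ((p1 ∨ p6) → (p6 → p5))) = ¬False = True
¬(((((p3 ⊕ p1) ∧ ((p2 ⊕ (p2 ↔ p3)) → p6)) ⊕ p6) ⊕ p4) ⊕ (p1 ∨ p2)) ↔ ¬(p6 ∧ ((p1 ∨ p6) → (p6 → p5))) = True ↔ True = True
p3 ↔ p1 = False ↔ False = True
(p3 ↔ p1) → p5 = True → False = False
(¬(((((p3 ⊕ p1) ∧ ((p2 ⊕ (p2 ↔ p3)) → p6)) ⊕ p6) ⊕ p4) ⊕ (p1 ∨ p2)) ↔ ¬(p6 ∧ ((p1 ∨ p6) → (p6 → p5)))) → ((p3 ↔ p1) → p5) = True → False = False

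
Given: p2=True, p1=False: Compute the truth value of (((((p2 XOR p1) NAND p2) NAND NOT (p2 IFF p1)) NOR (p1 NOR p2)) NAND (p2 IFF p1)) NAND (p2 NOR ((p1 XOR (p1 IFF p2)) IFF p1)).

True

Substituting p2=True, p1=False:
p2 XOR p1 = True XOR False = True
(p2 XOR p1) NAND p2 = True NAND True = False
p2 IFF p1 = True IFF False = False
NOT (p2 IFF p1) = NOT False = True
((p2 XOR p1) NAND p2) NAND NOT (p2 IFF p1) = False NAND True = True
p1 NOR p2 = False NOR True = False
(((p2 XOR p1) NAND p2) NAND NOT (p2 IFF p1)) NOR (p1 NOR p2) = True NOR False = False
p2 IFF p1 = True IFF False = False
((((p2 XOR p1) NAND p2) NAND NOT (p2 IFF p1)) NOR (p1 NOR p2)) NAND (p2 IFF p1) = False NAND False = True
p1 IFF p2 = False IFF True = False
p1 XOR (p1 IFF p2) = False XOR False = False
(p1 XOR (p1 IFF p2)) IFF p1 = False IFF False = True
p2 NOR ((p1 XOR (p1 IFF p2)) IFF p1) = True NOR True = False
(((((p2 XOR p1) NAND p2) NAND NOT (p2 IFF p1)) NOR (p1 NOR p2)) NAND (p2 IFF p1)) NAND (p2 NOR ((p1 XOR (p1 IFF p2)) IFF p1)) = True NAND False = True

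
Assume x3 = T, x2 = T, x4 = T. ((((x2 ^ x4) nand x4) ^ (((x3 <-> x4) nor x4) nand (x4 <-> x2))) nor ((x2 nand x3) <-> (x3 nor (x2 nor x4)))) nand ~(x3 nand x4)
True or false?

x2 ^ x4 = T ^ T = F
(x2 ^ x4) nand x4 = F nand T = T
x3 <-> x4 = T <-> T = T
(x3 <-> x4) nor x4 = T nor T = F
x4 <-> x2 = T <-> T = T
((x3 <-> x4) nor x4) nand (x4 <-> x2) = F nand T = T
((x2 ^ x4) nand x4) ^ (((x3 <-> x4) nor x4) nand (x4 <-> x2)) = T ^ T = F
x2 nand x3 = T nand T = F
x2 nor x4 = T nor T = F
x3 nor (x2 nor x4) = T nor F = F
(x2 nand x3) <-> (x3 nor (x2 nor x4)) = F <-> F = T
(((x2 ^ x4) nand x4) ^ (((x3 <-> x4) nor x4) nand (x4 <-> x2))) nor ((x2 nand x3) <-> (x3 nor (x2 nor x4))) = F nor T = F
x3 nand x4 = T nand T = F
~(x3 nand x4) = ~F = T
((((x2 ^ x4) nand x4) ^ (((x3 <-> x4) nor x4) nand (x4 <-> x2))) nor ((x2 nand x3) <-> (x3 nor (x2 nor x4)))) nand ~(x3 nand x4) = F nand T = T

T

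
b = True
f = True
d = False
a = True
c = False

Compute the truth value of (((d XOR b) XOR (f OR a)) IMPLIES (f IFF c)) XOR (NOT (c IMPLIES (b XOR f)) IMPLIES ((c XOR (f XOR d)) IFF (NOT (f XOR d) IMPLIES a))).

d XOR b = False XOR True = True
f OR a = True OR True = True
(d XOR b) XOR (f OR a) = True XOR True = False
f IFF c = True IFF False = False
((d XOR b) XOR (f OR a)) IMPLIES (f IFF c) = False IMPLIES False = True
b XOR f = True XOR True = False
c IMPLIES (b XOR f) = False IMPLIES False = True
NOT (c IMPLIES (b XOR f)) = NOT True = False
f XOR d = True XOR False = True
c XOR (f XOR d) = False XOR True = True
f XOR d = True XOR False = True
NOT (f XOR d) = NOT True = False
NOT (f XOR d) IMPLIES a = False IMPLIES True = True
(c XOR (f XOR d)) IFF (NOT (f XOR d) IMPLIES a) = True IFF True = True
NOT (c IMPLIES (b XOR f)) IMPLIES ((c XOR (f XOR d)) IFF (NOT (f XOR d) IMPLIES a)) = False IMPLIES True = True
(((d XOR b) XOR (f OR a)) IMPLIES (f IFF c)) XOR (NOT (c IMPLIES (b XOR f)) IMPLIES ((c XOR (f XOR d)) IFF (NOT (f XOR d) IMPLIES a))) = True XOR True = False

False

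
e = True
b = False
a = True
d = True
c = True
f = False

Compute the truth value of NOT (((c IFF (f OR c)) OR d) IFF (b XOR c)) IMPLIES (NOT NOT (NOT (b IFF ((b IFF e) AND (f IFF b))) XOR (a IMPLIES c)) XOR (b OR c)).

True

f OR c = False OR True = True
c IFF (f OR c) = True IFF True = True
(c IFF (f OR c)) OR d = True OR True = True
b XOR c = False XOR True = True
((c IFF (f OR c)) OR d) IFF (b XOR c) = True IFF True = True
NOT (((c IFF (f OR c)) OR d) IFF (b XOR c)) = NOT True = False
b IFF e = False IFF True = False
f IFF b = False IFF False = True
(b IFF e) AND (f IFF b) = False AND True = False
b IFF ((b IFF e) AND (f IFF b)) = False IFF False = True
NOT (b IFF ((b IFF e) AND (f IFF b))) = NOT True = False
a IMPLIES c = True IMPLIES True = True
NOT (b IFF ((b IFF e) AND (f IFF b))) XOR (a IMPLIES c) = False XOR True = True
NOT (NOT (b IFF ((b IFF e) AND (f IFF b))) XOR (a IMPLIES c)) = NOT True = False
NOT NOT (NOT (b IFF ((b IFF e) AND (f IFF b))) XOR (a IMPLIES c)) = NOT False = True
b OR c = False OR True = True
NOT NOT (NOT (b IFF ((b IFF e) AND (f IFF b))) XOR (a IMPLIES c)) XOR (b OR c) = True XOR True = False
NOT (((c IFF (f OR c)) OR d) IFF (b XOR c)) IMPLIES (NOT NOT (NOT (b IFF ((b IFF e) AND (f IFF b))) XOR (a IMPLIES c)) XOR (b OR c)) = False IMPLIES False = True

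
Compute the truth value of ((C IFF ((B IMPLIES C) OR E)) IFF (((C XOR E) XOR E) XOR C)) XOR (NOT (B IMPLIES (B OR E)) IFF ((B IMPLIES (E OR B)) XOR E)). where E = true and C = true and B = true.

true

Substituting E=true, C=true, B=true:
B IMPLIES C = true IMPLIES true = true
(B IMPLIES C) OR E = true OR true = true
C IFF ((B IMPLIES C) OR E) = true IFF true = true
C XOR E = true XOR true = false
(C XOR E) XOR E = false XOR true = true
((C XOR E) XOR E) XOR C = true XOR true = false
(C IFF ((B IMPLIES C) OR E)) IFF (((C XOR E) XOR E) XOR C) = true IFF false = false
B OR E = true OR true = true
B IMPLIES (B OR E) = true IMPLIES true = true
NOT (B IMPLIES (B OR E)) = NOT true = false
E OR B = true OR true = true
B IMPLIES (E OR B) = true IMPLIES true = true
(B IMPLIES (E OR B)) XOR E = true XOR true = false
NOT (B IMPLIES (B OR E)) IFF ((B IMPLIES (E OR B)) XOR E) = false IFF false = true
((C IFF ((B IMPLIES C) OR E)) IFF (((C XOR E) XOR E) XOR C)) XOR (NOT (B IMPLIES (B OR E)) IFF ((B IMPLIES (E OR B)) XOR E)) = false XOR true = true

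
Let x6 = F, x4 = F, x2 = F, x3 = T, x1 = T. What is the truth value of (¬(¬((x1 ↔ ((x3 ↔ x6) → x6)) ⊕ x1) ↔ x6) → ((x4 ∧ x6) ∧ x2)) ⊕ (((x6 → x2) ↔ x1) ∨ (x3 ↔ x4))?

x3 ↔ x6 = T ↔ F = F
(x3 ↔ x6) → x6 = F → F = T
x1 ↔ ((x3 ↔ x6) → x6) = T ↔ T = T
(x1 ↔ ((x3 ↔ x6) → x6)) ⊕ x1 = T ⊕ T = F
¬((x1 ↔ ((x3 ↔ x6) → x6)) ⊕ x1) = ¬F = T
¬((x1 ↔ ((x3 ↔ x6) → x6)) ⊕ x1) ↔ x6 = T ↔ F = F
¬(¬((x1 ↔ ((x3 ↔ x6) → x6)) ⊕ x1) ↔ x6) = ¬F = T
x4 ∧ x6 = F ∧ F = F
(x4 ∧ x6) ∧ x2 = F ∧ F = F
¬(¬((x1 ↔ ((x3 ↔ x6) → x6)) ⊕ x1) ↔ x6) → ((x4 ∧ x6) ∧ x2) = T → F = F
x6 → x2 = F → F = T
(x6 → x2) ↔ x1 = T ↔ T = T
x3 ↔ x4 = T ↔ F = F
((x6 → x2) ↔ x1) ∨ (x3 ↔ x4) = T ∨ F = T
(¬(¬((x1 ↔ ((x3 ↔ x6) → x6)) ⊕ x1) ↔ x6) → ((x4 ∧ x6) ∧ x2)) ⊕ (((x6 → x2) ↔ x1) ∨ (x3 ↔ x4)) = F ⊕ T = T

T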